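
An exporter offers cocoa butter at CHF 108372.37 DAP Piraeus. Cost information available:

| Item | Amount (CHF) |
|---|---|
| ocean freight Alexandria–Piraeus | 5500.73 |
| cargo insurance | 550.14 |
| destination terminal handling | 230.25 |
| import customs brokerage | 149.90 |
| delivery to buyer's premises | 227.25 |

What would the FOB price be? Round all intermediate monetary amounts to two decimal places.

Not relevant to the conversion: brokerage — on the buyer under both terms; not part of either seller's price.
From DAP to FOB, the seller no longer bears: freight, insurance, destination terminal, delivery.
FOB price = 108372.37 − 5500.73 − 550.14 − 230.25 − 227.25 = 101864.00

FOB price: CHF 101864.00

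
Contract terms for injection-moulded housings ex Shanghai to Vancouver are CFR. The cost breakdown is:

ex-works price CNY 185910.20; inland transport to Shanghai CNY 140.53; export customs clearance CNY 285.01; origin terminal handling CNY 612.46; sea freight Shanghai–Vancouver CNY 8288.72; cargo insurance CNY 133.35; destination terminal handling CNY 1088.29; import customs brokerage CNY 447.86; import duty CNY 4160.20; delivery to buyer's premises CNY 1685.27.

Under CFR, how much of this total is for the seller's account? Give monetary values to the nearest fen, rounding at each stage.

CFR: the seller pays costs through ocean freight to the destination port, but not insurance.
Seller's account: goods 185910.20 + inland to port 140.53 + export clearance 285.01 + origin terminal 612.46 + freight 8288.72 = 195236.92
Buyer's account: insurance 133.35 + destination terminal 1088.29 + brokerage 447.86 + duty 4160.20 + delivery 1685.27 = 7514.97

Seller's account: CNY 195236.92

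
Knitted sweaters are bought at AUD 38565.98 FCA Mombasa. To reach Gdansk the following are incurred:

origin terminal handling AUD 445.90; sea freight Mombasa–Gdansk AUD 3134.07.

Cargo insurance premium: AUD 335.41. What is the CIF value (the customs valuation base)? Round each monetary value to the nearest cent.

CIF value: AUD 42481.36

CIF = FCA price + pre-shipment costs + freight + insurance
CIF = 38565.98 + 445.90 + 3134.07 + 335.41 = 42481.36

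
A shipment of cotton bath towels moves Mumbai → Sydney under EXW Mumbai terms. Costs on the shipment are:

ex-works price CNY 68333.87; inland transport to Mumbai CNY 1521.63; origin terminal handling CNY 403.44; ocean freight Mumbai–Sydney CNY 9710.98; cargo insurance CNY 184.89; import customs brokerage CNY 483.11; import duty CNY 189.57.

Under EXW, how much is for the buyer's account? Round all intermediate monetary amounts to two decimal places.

EXW: the seller makes goods available at their premises; the buyer bears all onward costs.
Seller's account: goods 68333.87 = 68333.87
Buyer's account: inland to port 1521.63 + origin terminal 403.44 + freight 9710.98 + insurance 184.89 + brokerage 483.11 + duty 189.57 = 12493.62

Buyer's account: CNY 12493.62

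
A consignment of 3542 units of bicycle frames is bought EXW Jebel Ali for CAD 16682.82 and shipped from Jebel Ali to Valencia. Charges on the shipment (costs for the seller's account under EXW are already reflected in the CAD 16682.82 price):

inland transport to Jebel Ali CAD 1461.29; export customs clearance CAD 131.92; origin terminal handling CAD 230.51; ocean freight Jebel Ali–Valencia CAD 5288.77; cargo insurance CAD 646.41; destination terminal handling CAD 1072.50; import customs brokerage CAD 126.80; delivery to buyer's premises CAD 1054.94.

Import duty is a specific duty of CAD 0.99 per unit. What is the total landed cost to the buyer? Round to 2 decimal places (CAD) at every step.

Total landed cost: CAD 30202.54

EXW: the seller makes goods available at their premises; the buyer bears all onward costs.
CIF value = EXW price + inland to port + export clearance + origin terminal + freight + insurance = 16682.82 + 1461.29 + 131.92 + 230.51 + 5288.77 + 646.41 = 24441.72
Import duty = 3542 × 0.99 = 3506.58
Buyer bears: inland to port 1461.29 + export clearance 131.92 + origin terminal 230.51 + freight 5288.77 + insurance 646.41 + destination terminal 1072.50 + brokerage 126.80 + delivery 1054.94 + duty 3506.58 = 13519.72
Landed cost = invoice 16682.82 + 13519.72 = 30202.54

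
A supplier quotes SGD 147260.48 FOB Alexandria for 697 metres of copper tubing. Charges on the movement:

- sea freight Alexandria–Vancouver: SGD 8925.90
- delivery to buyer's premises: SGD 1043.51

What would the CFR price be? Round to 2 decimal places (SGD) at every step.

CFR price: SGD 156186.38

Not relevant to the conversion: delivery — on the buyer under both terms; not part of either seller's price.
From FOB to CFR, the seller additionally bears: freight.
CFR price = 147260.48 + 8925.90 = 156186.38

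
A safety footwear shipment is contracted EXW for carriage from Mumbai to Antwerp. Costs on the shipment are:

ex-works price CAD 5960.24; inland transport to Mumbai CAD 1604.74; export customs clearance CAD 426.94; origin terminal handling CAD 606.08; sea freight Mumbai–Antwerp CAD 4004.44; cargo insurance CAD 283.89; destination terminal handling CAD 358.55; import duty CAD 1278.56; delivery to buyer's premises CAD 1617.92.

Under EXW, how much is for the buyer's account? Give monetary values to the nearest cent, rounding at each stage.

EXW: the seller makes goods available at their premises; the buyer bears all onward costs.
Seller's account: goods 5960.24 = 5960.24
Buyer's account: inland to port 1604.74 + export clearance 426.94 + origin terminal 606.08 + freight 4004.44 + insurance 283.89 + destination terminal 358.55 + duty 1278.56 + delivery 1617.92 = 10181.12

Buyer's account: CAD 10181.12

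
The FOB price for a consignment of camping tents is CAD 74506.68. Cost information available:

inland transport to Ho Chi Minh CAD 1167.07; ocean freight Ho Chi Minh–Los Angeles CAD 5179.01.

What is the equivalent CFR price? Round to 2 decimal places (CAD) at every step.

CFR price: CAD 79685.69

Not relevant to the conversion: inland to port — on the seller under both FOB and CFR; already in the FOB price and stays in the CFR price.
From FOB to CFR, the seller additionally bears: freight.
CFR price = 74506.68 + 5179.01 = 79685.69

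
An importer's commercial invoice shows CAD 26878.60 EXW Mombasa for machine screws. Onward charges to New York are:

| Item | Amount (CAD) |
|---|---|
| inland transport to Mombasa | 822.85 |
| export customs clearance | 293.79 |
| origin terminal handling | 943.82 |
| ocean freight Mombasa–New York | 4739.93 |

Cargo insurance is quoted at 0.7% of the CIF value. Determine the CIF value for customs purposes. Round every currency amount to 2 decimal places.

CIF value: CAD 33916.40

Let C be the CIF value. C = EXW price + pre-shipment costs + freight + 0.7% × C
C − 0.7% × C = 26878.60 + 822.85 + 293.79 + 943.82 + 4739.93
0.993 × C = 33678.99
C = 33678.99 / 0.993 = 33916.40
Insurance premium = 0.7% × 33916.40 = 237.41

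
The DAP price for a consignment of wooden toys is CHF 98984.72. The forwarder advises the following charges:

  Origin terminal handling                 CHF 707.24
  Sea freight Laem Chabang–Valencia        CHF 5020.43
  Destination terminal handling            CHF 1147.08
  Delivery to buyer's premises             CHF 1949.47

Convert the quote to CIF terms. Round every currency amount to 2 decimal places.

CIF price: CHF 95888.17

Not relevant to the conversion: freight, origin terminal — on the seller under both DAP and CIF; already in the DAP price and stays in the CIF price.
From DAP to CIF, the seller no longer bears: destination terminal, delivery.
CIF price = 98984.72 − 1147.08 − 1949.47 = 95888.17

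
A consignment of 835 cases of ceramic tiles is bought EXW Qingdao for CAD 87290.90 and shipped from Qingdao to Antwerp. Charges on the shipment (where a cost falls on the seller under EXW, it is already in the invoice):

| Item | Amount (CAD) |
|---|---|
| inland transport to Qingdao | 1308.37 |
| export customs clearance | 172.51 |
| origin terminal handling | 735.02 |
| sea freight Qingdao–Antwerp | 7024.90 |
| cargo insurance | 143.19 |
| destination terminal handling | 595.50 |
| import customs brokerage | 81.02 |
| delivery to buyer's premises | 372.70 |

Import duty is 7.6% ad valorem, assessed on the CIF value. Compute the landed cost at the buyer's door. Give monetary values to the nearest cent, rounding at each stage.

Total landed cost: CAD 105071.40

EXW: the seller makes goods available at their premises; the buyer bears all onward costs.
CIF value = EXW price + inland to port + export clearance + origin terminal + freight + insurance = 87290.90 + 1308.37 + 172.51 + 735.02 + 7024.90 + 143.19 = 96674.89
Import duty = 96674.89 × 7.6% = 7347.29
Buyer bears: inland to port 1308.37 + export clearance 172.51 + origin terminal 735.02 + freight 7024.90 + insurance 143.19 + destination terminal 595.50 + brokerage 81.02 + delivery 372.70 + duty 7347.29 = 17780.50
Landed cost = invoice 87290.90 + 17780.50 = 105071.40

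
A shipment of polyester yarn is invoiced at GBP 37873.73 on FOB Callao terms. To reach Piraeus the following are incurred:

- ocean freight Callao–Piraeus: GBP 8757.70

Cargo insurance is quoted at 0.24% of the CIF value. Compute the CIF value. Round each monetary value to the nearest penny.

Let C be the CIF value. C = FOB price + freight + 0.24% × C
C − 0.24% × C = 37873.73 + 8757.70
0.9976 × C = 46631.43
C = 46631.43 / 0.9976 = 46743.61
Insurance premium = 0.24% × 46743.61 = 112.18

CIF value: GBP 46743.61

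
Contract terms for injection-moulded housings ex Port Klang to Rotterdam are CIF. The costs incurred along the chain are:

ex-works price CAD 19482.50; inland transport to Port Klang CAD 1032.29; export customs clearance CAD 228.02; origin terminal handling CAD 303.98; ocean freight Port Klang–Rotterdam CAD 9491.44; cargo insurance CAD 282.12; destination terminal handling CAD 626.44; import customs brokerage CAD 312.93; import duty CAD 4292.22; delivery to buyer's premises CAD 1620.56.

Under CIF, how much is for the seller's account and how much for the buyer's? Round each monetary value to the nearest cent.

Seller: CAD 30820.35; buyer: CAD 6852.15

CIF: the seller pays costs through ocean freight and marine insurance to the destination port.
Seller's account: goods 19482.50 + inland to port 1032.29 + export clearance 228.02 + origin terminal 303.98 + freight 9491.44 + insurance 282.12 = 30820.35
Buyer's account: destination terminal 626.44 + brokerage 312.93 + duty 4292.22 + delivery 1620.56 = 6852.15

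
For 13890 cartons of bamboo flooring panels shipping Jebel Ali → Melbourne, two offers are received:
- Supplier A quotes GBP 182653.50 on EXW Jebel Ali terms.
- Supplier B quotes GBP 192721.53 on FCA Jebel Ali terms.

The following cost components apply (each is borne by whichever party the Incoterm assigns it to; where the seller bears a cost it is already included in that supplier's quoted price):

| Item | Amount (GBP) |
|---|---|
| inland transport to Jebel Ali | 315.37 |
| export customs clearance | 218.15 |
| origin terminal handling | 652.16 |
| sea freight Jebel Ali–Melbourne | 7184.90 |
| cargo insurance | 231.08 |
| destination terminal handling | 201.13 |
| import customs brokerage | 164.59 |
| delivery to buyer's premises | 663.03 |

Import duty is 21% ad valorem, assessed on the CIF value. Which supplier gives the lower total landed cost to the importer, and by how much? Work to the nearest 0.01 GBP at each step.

Supplier A is cheaper by GBP 11536.76

Supplier A (EXW):
CIF value = EXW price + inland to port + export clearance + origin terminal + freight + insurance = 182653.50 + 315.37 + 218.15 + 652.16 + 7184.90 + 231.08 = 191255.16
Import duty = 191255.16 × 21% = 40163.58
Buyer bears (A): 315.37 + 218.15 + 652.16 + 7184.90 + 231.08 + 201.13 + 164.59 + 663.03 = 9630.41
Landed cost (A) = invoice 182653.50 + 9630.41 + duty 40163.58 = 232447.49
Supplier B (FCA):
CIF value = FCA price + origin terminal + freight + insurance = 192721.53 + 652.16 + 7184.90 + 231.08 = 200789.67
Import duty = 200789.67 × 21% = 42165.83
Buyer bears (B): 652.16 + 7184.90 + 231.08 + 201.13 + 164.59 + 663.03 = 9096.89
Landed cost (B) = invoice 192721.53 + 9096.89 + duty 42165.83 = 243984.25
Difference = |232447.49 − 243984.25| = 11536.76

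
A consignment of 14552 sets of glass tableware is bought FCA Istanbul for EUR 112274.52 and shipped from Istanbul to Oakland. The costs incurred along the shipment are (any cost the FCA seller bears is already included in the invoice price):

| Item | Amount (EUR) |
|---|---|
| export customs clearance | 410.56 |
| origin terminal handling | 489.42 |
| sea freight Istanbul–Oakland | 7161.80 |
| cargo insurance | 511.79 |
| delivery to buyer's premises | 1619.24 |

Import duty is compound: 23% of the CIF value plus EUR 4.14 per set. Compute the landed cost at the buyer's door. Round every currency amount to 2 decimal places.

FCA: the seller delivers export-cleared goods to the carrier; the buyer bears costs from that point.
Already in the invoice (seller's account under FCA): export clearance — exclude.
CIF value = FCA price + origin terminal + freight + insurance = 112274.52 + 489.42 + 7161.80 + 511.79 = 120437.53
Ad valorem component: 120437.53 × 23% = 27700.63
Specific component: 14552 × 4.14 = 60245.28
Import duty = 27700.63 + 60245.28 = 87945.91
Buyer bears: origin terminal 489.42 + freight 7161.80 + insurance 511.79 + delivery 1619.24 + duty 87945.91 = 97728.16
Landed cost = invoice 112274.52 + 97728.16 = 210002.68

Total landed cost: EUR 210002.68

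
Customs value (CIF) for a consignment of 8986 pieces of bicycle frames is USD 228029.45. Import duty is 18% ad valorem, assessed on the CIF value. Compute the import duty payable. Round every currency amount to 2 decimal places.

Import duty: USD 41045.30

Import duty = 228029.45 × 18% = 41045.30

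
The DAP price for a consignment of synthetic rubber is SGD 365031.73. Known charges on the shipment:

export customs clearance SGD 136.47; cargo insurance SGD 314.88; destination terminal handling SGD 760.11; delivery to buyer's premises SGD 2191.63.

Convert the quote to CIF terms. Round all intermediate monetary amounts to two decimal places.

CIF price: SGD 362079.99

Not relevant to the conversion: export clearance, insurance — on the seller under both DAP and CIF; already in the DAP price and stays in the CIF price.
From DAP to CIF, the seller no longer bears: destination terminal, delivery.
CIF price = 365031.73 − 760.11 − 2191.63 = 362079.99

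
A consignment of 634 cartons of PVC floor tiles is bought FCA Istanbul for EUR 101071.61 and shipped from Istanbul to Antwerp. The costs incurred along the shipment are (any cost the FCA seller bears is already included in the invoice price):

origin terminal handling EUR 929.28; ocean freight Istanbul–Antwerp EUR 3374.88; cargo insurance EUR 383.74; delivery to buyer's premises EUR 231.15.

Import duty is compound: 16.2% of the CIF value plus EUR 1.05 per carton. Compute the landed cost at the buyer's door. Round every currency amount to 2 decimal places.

Total landed cost: EUR 123789.40

FCA: the seller delivers export-cleared goods to the carrier; the buyer bears costs from that point.
CIF value = FCA price + origin terminal + freight + insurance = 101071.61 + 929.28 + 3374.88 + 383.74 = 105759.51
Ad valorem component: 105759.51 × 16.2% = 17133.04
Specific component: 634 × 1.05 = 665.70
Import duty = 17133.04 + 665.70 = 17798.74
Buyer bears: origin terminal 929.28 + freight 3374.88 + insurance 383.74 + delivery 231.15 + duty 17798.74 = 22717.79
Landed cost = invoice 101071.61 + 22717.79 = 123789.40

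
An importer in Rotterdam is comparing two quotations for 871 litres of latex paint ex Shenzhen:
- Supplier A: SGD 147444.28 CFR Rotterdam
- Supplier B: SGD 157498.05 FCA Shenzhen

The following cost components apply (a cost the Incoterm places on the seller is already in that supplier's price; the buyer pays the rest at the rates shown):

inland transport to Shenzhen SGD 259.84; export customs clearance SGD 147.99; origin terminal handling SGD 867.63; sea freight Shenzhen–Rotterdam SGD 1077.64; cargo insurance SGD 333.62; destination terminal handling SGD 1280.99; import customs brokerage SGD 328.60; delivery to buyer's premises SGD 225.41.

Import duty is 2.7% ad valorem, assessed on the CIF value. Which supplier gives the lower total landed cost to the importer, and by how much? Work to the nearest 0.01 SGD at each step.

Supplier A is cheaper by SGD 12323.02

Supplier A (CFR):
CIF value = CFR price + insurance = 147444.28 + 333.62 = 147777.90
Import duty = 147777.90 × 2.7% = 3990.00
Buyer bears (A): 333.62 + 1280.99 + 328.60 + 225.41 = 2168.62
Landed cost (A) = invoice 147444.28 + 2168.62 + duty 3990.00 = 153602.90
Supplier B (FCA):
CIF value = FCA price + origin terminal + freight + insurance = 157498.05 + 867.63 + 1077.64 + 333.62 = 159776.94
Import duty = 159776.94 × 2.7% = 4313.98
Buyer bears (B): 867.63 + 1077.64 + 333.62 + 1280.99 + 328.60 + 225.41 = 4113.89
Landed cost (B) = invoice 157498.05 + 4113.89 + duty 4313.98 = 165925.92
Difference = |153602.90 − 165925.92| = 12323.02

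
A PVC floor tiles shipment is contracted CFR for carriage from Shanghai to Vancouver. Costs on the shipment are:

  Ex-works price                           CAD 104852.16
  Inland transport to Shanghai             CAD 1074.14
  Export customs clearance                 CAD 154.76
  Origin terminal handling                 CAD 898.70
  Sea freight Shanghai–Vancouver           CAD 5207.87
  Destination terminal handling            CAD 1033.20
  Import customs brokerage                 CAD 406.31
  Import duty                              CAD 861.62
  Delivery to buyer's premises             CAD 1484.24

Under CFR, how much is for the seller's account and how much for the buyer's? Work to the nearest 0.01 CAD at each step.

Seller: CAD 112187.63; buyer: CAD 3785.37

CFR: the seller pays costs through ocean freight to the destination port, but not insurance.
Seller's account: goods 104852.16 + inland to port 1074.14 + export clearance 154.76 + origin terminal 898.70 + freight 5207.87 = 112187.63
Buyer's account: destination terminal 1033.20 + brokerage 406.31 + duty 861.62 + delivery 1484.24 = 3785.37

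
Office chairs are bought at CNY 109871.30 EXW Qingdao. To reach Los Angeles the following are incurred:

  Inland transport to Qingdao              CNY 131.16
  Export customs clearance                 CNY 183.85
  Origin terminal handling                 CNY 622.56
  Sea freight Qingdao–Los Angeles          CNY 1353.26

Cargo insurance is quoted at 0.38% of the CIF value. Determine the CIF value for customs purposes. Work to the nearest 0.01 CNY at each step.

CIF value: CNY 112589.97

Let C be the CIF value. C = EXW price + pre-shipment costs + freight + 0.38% × C
C − 0.38% × C = 109871.30 + 131.16 + 183.85 + 622.56 + 1353.26
0.9962 × C = 112162.13
C = 112162.13 / 0.9962 = 112589.97
Insurance premium = 0.38% × 112589.97 = 427.84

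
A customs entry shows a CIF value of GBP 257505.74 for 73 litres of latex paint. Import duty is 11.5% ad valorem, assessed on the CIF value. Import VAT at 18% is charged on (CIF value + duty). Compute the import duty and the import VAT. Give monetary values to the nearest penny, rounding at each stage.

Import duty = 257505.74 × 11.5% = 29613.16
VAT base = CIF + duty = 257505.74 + 29613.16 = 287118.90
Import VAT = 287118.90 × 18% = 51681.40

Import duty: GBP 29613.16; import VAT: GBP 51681.40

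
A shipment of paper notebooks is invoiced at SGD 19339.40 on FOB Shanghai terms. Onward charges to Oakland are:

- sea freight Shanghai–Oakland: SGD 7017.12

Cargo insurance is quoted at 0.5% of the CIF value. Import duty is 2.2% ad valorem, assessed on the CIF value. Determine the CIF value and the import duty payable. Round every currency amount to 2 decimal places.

CIF value: SGD 26488.96; import duty: SGD 582.76

Let C be the CIF value. C = FOB price + freight + 0.5% × C
C − 0.5% × C = 19339.40 + 7017.12
0.995 × C = 26356.52
C = 26356.52 / 0.995 = 26488.96
Insurance premium = 0.5% × 26488.96 = 132.44
Import duty = 26488.96 × 2.2% = 582.76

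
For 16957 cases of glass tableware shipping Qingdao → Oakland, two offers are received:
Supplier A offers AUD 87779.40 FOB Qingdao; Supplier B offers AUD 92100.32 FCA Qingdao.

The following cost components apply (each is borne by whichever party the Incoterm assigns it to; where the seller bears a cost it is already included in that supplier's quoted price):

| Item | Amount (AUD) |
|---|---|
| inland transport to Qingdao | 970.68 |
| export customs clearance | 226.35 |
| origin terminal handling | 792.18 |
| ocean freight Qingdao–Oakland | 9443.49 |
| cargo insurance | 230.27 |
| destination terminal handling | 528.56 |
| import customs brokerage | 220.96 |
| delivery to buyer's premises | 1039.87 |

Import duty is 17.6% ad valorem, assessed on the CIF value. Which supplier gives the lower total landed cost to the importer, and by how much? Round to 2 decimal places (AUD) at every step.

Supplier A (FOB):
CIF value = FOB price + freight + insurance = 87779.40 + 9443.49 + 230.27 = 97453.16
Import duty = 97453.16 × 17.6% = 17151.76
Buyer bears (A): 9443.49 + 230.27 + 528.56 + 220.96 + 1039.87 = 11463.15
Landed cost (A) = invoice 87779.40 + 11463.15 + duty 17151.76 = 116394.31
Supplier B (FCA):
CIF value = FCA price + origin terminal + freight + insurance = 92100.32 + 792.18 + 9443.49 + 230.27 = 102566.26
Import duty = 102566.26 × 17.6% = 18051.66
Buyer bears (B): 792.18 + 9443.49 + 230.27 + 528.56 + 220.96 + 1039.87 = 12255.33
Landed cost (B) = invoice 92100.32 + 12255.33 + duty 18051.66 = 122407.31
Difference = |116394.31 − 122407.31| = 6013.00

Supplier A is cheaper by AUD 6013.00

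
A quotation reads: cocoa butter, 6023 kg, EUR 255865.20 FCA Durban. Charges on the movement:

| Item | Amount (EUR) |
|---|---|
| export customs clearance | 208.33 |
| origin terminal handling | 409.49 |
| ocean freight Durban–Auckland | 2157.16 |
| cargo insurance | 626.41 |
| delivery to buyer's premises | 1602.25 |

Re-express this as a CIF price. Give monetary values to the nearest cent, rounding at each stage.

CIF price: EUR 259058.26

Not relevant to the conversion: export clearance — on the seller under both FCA and CIF; already in the FCA price and stays in the CIF price. delivery — on the buyer under both terms; not part of either seller's price.
From FCA to CIF, the seller additionally bears: origin terminal, freight, insurance.
CIF price = 255865.20 + 409.49 + 2157.16 + 626.41 = 259058.26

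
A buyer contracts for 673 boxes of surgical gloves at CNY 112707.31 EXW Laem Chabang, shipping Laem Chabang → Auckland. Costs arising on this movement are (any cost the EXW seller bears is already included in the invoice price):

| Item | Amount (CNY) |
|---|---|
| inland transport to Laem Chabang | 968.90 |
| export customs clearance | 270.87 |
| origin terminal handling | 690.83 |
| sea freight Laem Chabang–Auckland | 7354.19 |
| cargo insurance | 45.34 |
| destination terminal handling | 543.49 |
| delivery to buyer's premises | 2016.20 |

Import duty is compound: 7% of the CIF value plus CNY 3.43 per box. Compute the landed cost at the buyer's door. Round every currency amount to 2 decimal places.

Total landed cost: CNY 135448.14

EXW: the seller makes goods available at their premises; the buyer bears all onward costs.
CIF value = EXW price + inland to port + export clearance + origin terminal + freight + insurance = 112707.31 + 968.90 + 270.87 + 690.83 + 7354.19 + 45.34 = 122037.44
Ad valorem component: 122037.44 × 7% = 8542.62
Specific component: 673 × 3.43 = 2308.39
Import duty = 8542.62 + 2308.39 = 10851.01
Buyer bears: inland to port 968.90 + export clearance 270.87 + origin terminal 690.83 + freight 7354.19 + insurance 45.34 + destination terminal 543.49 + delivery 2016.20 + duty 10851.01 = 22740.83
Landed cost = invoice 112707.31 + 22740.83 = 135448.14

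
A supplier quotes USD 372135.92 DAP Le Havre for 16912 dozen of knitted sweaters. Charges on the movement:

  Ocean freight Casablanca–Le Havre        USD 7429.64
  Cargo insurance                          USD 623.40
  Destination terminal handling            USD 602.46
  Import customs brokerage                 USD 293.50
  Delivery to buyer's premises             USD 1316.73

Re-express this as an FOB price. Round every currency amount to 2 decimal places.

FOB price: USD 362163.69

Not relevant to the conversion: brokerage — on the buyer under both terms; not part of either seller's price.
From DAP to FOB, the seller no longer bears: freight, insurance, destination terminal, delivery.
FOB price = 372135.92 − 7429.64 − 623.40 − 602.46 − 1316.73 = 362163.69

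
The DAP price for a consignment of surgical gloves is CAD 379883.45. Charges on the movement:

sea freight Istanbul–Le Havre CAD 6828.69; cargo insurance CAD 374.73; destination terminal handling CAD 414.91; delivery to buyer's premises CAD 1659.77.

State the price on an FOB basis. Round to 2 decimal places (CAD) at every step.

FOB price: CAD 370605.35

From DAP to FOB, the seller no longer bears: freight, insurance, destination terminal, delivery.
FOB price = 379883.45 − 6828.69 − 374.73 − 414.91 − 1659.77 = 370605.35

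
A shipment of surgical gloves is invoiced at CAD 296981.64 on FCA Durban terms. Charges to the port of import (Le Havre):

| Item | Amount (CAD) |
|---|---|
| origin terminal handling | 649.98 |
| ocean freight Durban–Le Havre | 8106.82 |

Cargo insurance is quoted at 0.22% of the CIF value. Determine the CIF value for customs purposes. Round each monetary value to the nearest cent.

Let C be the CIF value. C = FCA price + pre-shipment costs + freight + 0.22% × C
C − 0.22% × C = 296981.64 + 649.98 + 8106.82
0.9978 × C = 305738.44
C = 305738.44 / 0.9978 = 306412.55
Insurance premium = 0.22% × 306412.55 = 674.11

CIF value: CAD 306412.55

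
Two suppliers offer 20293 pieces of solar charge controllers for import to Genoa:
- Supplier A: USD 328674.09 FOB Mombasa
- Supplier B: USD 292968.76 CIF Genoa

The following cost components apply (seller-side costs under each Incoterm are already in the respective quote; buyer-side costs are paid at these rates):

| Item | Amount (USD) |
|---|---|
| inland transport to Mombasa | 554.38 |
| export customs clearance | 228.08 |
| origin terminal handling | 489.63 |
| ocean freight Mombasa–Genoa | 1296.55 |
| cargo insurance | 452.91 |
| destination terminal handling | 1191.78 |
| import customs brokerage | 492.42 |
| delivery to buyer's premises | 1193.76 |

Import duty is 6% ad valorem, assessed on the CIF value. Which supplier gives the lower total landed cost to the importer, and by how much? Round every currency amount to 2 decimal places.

Supplier A (FOB):
CIF value = FOB price + freight + insurance = 328674.09 + 1296.55 + 452.91 = 330423.55
Import duty = 330423.55 × 6% = 19825.41
Buyer bears (A): 1296.55 + 452.91 + 1191.78 + 492.42 + 1193.76 = 4627.42
Landed cost (A) = invoice 328674.09 + 4627.42 + duty 19825.41 = 353126.92
Supplier B (CIF):
The CIF price already equals the CIF value: 292968.76
Import duty = 292968.76 × 6% = 17578.13
Buyer bears (B): 1191.78 + 492.42 + 1193.76 = 2877.96
Landed cost (B) = invoice 292968.76 + 2877.96 + duty 17578.13 = 313424.85
Difference = |353126.92 − 313424.85| = 39702.07

Supplier B is cheaper by USD 39702.07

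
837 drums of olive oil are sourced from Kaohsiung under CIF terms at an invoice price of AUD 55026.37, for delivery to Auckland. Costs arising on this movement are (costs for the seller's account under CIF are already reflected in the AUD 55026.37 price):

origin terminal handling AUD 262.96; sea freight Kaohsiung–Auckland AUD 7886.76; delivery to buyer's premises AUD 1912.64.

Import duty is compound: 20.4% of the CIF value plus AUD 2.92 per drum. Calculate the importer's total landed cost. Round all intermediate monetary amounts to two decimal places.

Total landed cost: AUD 70608.43

CIF: the seller pays costs through ocean freight and marine insurance to the destination port.
Already in the invoice (seller's account under CIF): origin terminal, freight — exclude.
The CIF price already equals the CIF value: 55026.37
Ad valorem component: 55026.37 × 20.4% = 11225.38
Specific component: 837 × 2.92 = 2444.04
Import duty = 11225.38 + 2444.04 = 13669.42
Buyer bears: delivery 1912.64 + duty 13669.42 = 15582.06
Landed cost = invoice 55026.37 + 15582.06 = 70608.43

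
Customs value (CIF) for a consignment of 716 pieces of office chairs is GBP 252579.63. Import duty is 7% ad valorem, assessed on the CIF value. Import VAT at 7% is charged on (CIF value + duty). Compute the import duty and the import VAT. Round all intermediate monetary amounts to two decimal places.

Import duty = 252579.63 × 7% = 17680.57
VAT base = CIF + duty = 252579.63 + 17680.57 = 270260.20
Import VAT = 270260.20 × 7% = 18918.21

Import duty: GBP 17680.57; import VAT: GBP 18918.21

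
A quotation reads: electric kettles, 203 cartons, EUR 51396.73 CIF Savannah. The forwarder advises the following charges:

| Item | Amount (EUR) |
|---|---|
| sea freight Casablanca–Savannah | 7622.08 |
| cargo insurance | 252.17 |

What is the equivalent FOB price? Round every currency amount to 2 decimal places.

From CIF to FOB, the seller no longer bears: freight, insurance.
FOB price = 51396.73 − 7622.08 − 252.17 = 43522.48

FOB price: EUR 43522.48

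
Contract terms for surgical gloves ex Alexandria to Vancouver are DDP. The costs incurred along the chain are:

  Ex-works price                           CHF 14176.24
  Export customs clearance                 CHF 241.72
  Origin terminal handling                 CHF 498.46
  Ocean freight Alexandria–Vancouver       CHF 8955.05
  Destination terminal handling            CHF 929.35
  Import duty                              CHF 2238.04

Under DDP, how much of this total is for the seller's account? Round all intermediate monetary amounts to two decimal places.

DDP: the seller bears all costs including import duty.
Seller's account: goods 14176.24 + export clearance 241.72 + origin terminal 498.46 + freight 8955.05 + destination terminal 929.35 + duty 2238.04 = 27038.86
Buyer's account: 0.00

Seller's account: CHF 27038.86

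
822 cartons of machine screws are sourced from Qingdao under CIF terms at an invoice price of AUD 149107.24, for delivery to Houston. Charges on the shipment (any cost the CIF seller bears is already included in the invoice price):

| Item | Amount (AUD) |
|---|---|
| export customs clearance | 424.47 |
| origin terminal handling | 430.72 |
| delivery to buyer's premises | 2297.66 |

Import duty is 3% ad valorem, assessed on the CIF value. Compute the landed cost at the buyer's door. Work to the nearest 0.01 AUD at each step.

CIF: the seller pays costs through ocean freight and marine insurance to the destination port.
Already in the invoice (seller's account under CIF): export clearance, origin terminal — exclude.
The CIF price already equals the CIF value: 149107.24
Import duty = 149107.24 × 3% = 4473.22
Buyer bears: delivery 2297.66 + duty 4473.22 = 6770.88
Landed cost = invoice 149107.24 + 6770.88 = 155878.12

Total landed cost: AUD 155878.12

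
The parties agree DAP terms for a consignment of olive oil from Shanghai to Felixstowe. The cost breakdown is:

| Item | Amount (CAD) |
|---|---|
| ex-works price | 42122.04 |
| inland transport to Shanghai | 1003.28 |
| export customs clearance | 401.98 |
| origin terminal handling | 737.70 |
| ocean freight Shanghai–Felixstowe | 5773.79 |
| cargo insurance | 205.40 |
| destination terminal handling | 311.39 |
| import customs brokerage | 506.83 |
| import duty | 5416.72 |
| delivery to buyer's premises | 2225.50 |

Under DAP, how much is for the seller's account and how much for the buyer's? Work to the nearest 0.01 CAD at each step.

DAP: the seller bears all costs to the named destination except import duty and clearance.
Seller's account: goods 42122.04 + inland to port 1003.28 + export clearance 401.98 + origin terminal 737.70 + freight 5773.79 + insurance 205.40 + destination terminal 311.39 + delivery 2225.50 = 52781.08
Buyer's account: brokerage 506.83 + duty 5416.72 = 5923.55

Seller: CAD 52781.08; buyer: CAD 5923.55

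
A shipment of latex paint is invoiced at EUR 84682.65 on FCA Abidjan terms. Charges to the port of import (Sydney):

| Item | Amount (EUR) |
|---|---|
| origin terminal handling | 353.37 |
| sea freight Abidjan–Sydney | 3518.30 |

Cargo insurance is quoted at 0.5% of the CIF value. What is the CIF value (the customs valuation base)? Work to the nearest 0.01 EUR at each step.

Let C be the CIF value. C = FCA price + pre-shipment costs + freight + 0.5% × C
C − 0.5% × C = 84682.65 + 353.37 + 3518.30
0.995 × C = 88554.32
C = 88554.32 / 0.995 = 88999.32
Insurance premium = 0.5% × 88999.32 = 445.00

CIF value: EUR 88999.32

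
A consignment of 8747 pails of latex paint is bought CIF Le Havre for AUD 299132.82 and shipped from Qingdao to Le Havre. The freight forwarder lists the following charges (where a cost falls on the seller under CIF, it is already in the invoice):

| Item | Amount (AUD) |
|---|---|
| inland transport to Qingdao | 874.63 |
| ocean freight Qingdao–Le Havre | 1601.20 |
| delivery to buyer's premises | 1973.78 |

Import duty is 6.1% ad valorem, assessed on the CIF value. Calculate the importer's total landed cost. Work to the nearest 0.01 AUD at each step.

CIF: the seller pays costs through ocean freight and marine insurance to the destination port.
Already in the invoice (seller's account under CIF): inland to port, freight — exclude.
The CIF price already equals the CIF value: 299132.82
Import duty = 299132.82 × 6.1% = 18247.10
Buyer bears: delivery 1973.78 + duty 18247.10 = 20220.88
Landed cost = invoice 299132.82 + 20220.88 = 319353.70

Total landed cost: AUD 319353.70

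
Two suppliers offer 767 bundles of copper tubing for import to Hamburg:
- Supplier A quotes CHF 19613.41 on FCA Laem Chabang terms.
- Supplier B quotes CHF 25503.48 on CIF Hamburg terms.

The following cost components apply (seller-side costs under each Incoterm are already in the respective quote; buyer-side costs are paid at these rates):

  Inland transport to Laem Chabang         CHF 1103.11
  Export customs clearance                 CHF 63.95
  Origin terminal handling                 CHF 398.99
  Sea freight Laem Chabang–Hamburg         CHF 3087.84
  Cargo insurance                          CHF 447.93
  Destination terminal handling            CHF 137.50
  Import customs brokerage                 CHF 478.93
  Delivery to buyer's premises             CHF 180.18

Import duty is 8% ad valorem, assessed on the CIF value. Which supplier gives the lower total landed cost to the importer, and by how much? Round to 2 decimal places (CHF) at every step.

Supplier A (FCA):
CIF value = FCA price + origin terminal + freight + insurance = 19613.41 + 398.99 + 3087.84 + 447.93 = 23548.17
Import duty = 23548.17 × 8% = 1883.85
Buyer bears (A): 398.99 + 3087.84 + 447.93 + 137.50 + 478.93 + 180.18 = 4731.37
Landed cost (A) = invoice 19613.41 + 4731.37 + duty 1883.85 = 26228.63
Supplier B (CIF):
The CIF price already equals the CIF value: 25503.48
Import duty = 25503.48 × 8% = 2040.28
Buyer bears (B): 137.50 + 478.93 + 180.18 = 796.61
Landed cost (B) = invoice 25503.48 + 796.61 + duty 2040.28 = 28340.37
Difference = |26228.63 − 28340.37| = 2111.74

Supplier A is cheaper by CHF 2111.74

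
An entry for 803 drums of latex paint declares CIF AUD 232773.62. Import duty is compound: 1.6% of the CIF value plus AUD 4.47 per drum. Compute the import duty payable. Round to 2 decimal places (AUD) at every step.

Ad valorem component: 232773.62 × 1.6% = 3724.38
Specific component: 803 × 4.47 = 3589.41
Import duty = 3724.38 + 3589.41 = 7313.79

Import duty: AUD 7313.79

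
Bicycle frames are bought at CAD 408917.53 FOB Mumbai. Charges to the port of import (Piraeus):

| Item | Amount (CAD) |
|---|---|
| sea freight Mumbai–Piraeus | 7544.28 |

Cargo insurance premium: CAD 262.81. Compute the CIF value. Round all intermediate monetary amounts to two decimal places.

CIF value: CAD 416724.62

CIF = FOB price + freight + insurance
CIF = 408917.53 + 7544.28 + 262.81 = 416724.62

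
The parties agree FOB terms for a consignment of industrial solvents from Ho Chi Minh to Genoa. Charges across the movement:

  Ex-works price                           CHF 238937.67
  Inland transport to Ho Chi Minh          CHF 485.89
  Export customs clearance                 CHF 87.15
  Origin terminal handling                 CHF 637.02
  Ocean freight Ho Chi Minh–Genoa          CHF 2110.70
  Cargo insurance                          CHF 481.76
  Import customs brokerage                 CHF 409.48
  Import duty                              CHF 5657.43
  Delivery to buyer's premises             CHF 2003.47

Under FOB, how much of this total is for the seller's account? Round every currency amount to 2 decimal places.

FOB: the seller bears costs until goods are on board at the origin port; the buyer bears freight, insurance and all costs thereafter.
Seller's account: goods 238937.67 + inland to port 485.89 + export clearance 87.15 + origin terminal 637.02 = 240147.73
Buyer's account: freight 2110.70 + insurance 481.76 + brokerage 409.48 + duty 5657.43 + delivery 2003.47 = 10662.84

Seller's account: CHF 240147.73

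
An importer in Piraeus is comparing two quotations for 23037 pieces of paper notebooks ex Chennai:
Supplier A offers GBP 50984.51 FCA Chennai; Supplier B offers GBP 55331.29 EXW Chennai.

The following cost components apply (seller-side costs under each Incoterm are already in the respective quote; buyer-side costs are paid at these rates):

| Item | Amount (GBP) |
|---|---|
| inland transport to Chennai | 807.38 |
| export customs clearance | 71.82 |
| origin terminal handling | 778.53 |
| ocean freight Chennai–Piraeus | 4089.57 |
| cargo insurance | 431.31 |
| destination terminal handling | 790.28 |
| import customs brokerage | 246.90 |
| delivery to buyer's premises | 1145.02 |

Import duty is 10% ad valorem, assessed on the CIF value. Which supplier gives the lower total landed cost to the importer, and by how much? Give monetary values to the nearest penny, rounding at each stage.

Supplier A is cheaper by GBP 5748.58

Supplier A (FCA):
CIF value = FCA price + origin terminal + freight + insurance = 50984.51 + 778.53 + 4089.57 + 431.31 = 56283.92
Import duty = 56283.92 × 10% = 5628.39
Buyer bears (A): 778.53 + 4089.57 + 431.31 + 790.28 + 246.90 + 1145.02 = 7481.61
Landed cost (A) = invoice 50984.51 + 7481.61 + duty 5628.39 = 64094.51
Supplier B (EXW):
CIF value = EXW price + inland to port + export clearance + origin terminal + freight + insurance = 55331.29 + 807.38 + 71.82 + 778.53 + 4089.57 + 431.31 = 61509.90
Import duty = 61509.90 × 10% = 6150.99
Buyer bears (B): 807.38 + 71.82 + 778.53 + 4089.57 + 431.31 + 790.28 + 246.90 + 1145.02 = 8360.81
Landed cost (B) = invoice 55331.29 + 8360.81 + duty 6150.99 = 69843.09
Difference = |64094.51 − 69843.09| = 5748.58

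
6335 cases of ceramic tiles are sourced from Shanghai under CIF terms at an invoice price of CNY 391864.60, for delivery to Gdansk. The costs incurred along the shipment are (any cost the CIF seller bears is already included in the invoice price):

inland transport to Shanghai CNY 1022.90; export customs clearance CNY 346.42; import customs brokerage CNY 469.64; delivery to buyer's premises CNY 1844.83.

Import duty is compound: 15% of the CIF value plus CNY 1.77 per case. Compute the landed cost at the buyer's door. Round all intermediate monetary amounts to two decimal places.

CIF: the seller pays costs through ocean freight and marine insurance to the destination port.
Already in the invoice (seller's account under CIF): inland to port, export clearance — exclude.
The CIF price already equals the CIF value: 391864.60
Ad valorem component: 391864.60 × 15% = 58779.69
Specific component: 6335 × 1.77 = 11212.95
Import duty = 58779.69 + 11212.95 = 69992.64
Buyer bears: brokerage 469.64 + delivery 1844.83 + duty 69992.64 = 72307.11
Landed cost = invoice 391864.60 + 72307.11 = 464171.71

Total landed cost: CNY 464171.71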